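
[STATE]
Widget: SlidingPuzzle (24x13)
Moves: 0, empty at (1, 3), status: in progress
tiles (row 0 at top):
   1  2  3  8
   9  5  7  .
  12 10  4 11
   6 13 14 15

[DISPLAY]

┌────┬────┬────┬────┐   
│  1 │  2 │  3 │  8 │   
├────┼────┼────┼────┤   
│  9 │  5 │  7 │    │   
├────┼────┼────┼────┤   
│ 12 │ 10 │  4 │ 11 │   
├────┼────┼────┼────┤   
│  6 │ 13 │ 14 │ 15 │   
└────┴────┴────┴────┘   
Moves: 0                
                        
                        
                        


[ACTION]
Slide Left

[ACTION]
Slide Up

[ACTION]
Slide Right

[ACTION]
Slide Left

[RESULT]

┌────┬────┬────┬────┐   
│  1 │  2 │  3 │  8 │   
├────┼────┼────┼────┤   
│  9 │  5 │  7 │ 11 │   
├────┼────┼────┼────┤   
│ 12 │ 10 │  4 │    │   
├────┼────┼────┼────┤   
│  6 │ 13 │ 14 │ 15 │   
└────┴────┴────┴────┘   
Moves: 3                
                        
                        
                        


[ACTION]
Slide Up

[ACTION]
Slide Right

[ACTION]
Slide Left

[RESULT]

┌────┬────┬────┬────┐   
│  1 │  2 │  3 │  8 │   
├────┼────┼────┼────┤   
│  9 │  5 │  7 │ 11 │   
├────┼────┼────┼────┤   
│ 12 │ 10 │  4 │ 15 │   
├────┼────┼────┼────┤   
│  6 │ 13 │ 14 │    │   
└────┴────┴────┴────┘   
Moves: 6                
                        
                        
                        


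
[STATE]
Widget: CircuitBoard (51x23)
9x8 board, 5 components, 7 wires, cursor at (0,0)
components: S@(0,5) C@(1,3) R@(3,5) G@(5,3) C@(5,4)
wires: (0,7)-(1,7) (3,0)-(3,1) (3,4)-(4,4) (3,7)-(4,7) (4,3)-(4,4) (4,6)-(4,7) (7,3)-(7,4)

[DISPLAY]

   0 1 2 3 4 5 6 7 8                               
0  [.]                  S       ·                  
                                │                  
1               C               ·                  
                                                   
2                                                  
                                                   
3   · ─ ·           ·   R       ·                  
                    │           │                  
4               · ─ ·       · ─ ·                  
                                                   
5               G   C                              
                                                   
6                                                  
                                                   
7               · ─ ·                              
Cursor: (0,0)                                      
                                                   
                                                   
                                                   
                                                   
                                                   
                                                   


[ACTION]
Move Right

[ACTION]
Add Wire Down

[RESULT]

   0 1 2 3 4 5 6 7 8                               
0      [.]              S       ·                  
        │                       │                  
1       ·       C               ·                  
                                                   
2                                                  
                                                   
3   · ─ ·           ·   R       ·                  
                    │           │                  
4               · ─ ·       · ─ ·                  
                                                   
5               G   C                              
                                                   
6                                                  
                                                   
7               · ─ ·                              
Cursor: (0,1)                                      
                                                   
                                                   
                                                   
                                                   
                                                   
                                                   


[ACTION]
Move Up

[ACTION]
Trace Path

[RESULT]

   0 1 2 3 4 5 6 7 8                               
0      [.]              S       ·                  
        │                       │                  
1       ·       C               ·                  
                                                   
2                                                  
                                                   
3   · ─ ·           ·   R       ·                  
                    │           │                  
4               · ─ ·       · ─ ·                  
                                                   
5               G   C                              
                                                   
6                                                  
                                                   
7               · ─ ·                              
Cursor: (0,1)  Trace: Path with 2 nodes, no compone
                                                   
                                                   
                                                   
                                                   
                                                   
                                                   


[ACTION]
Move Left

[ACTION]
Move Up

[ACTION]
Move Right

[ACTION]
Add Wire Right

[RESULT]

   0 1 2 3 4 5 6 7 8                               
0      [.]─ ·           S       ·                  
        │                       │                  
1       ·       C               ·                  
                                                   
2                                                  
                                                   
3   · ─ ·           ·   R       ·                  
                    │           │                  
4               · ─ ·       · ─ ·                  
                                                   
5               G   C                              
                                                   
6                                                  
                                                   
7               · ─ ·                              
Cursor: (0,1)  Trace: Path with 2 nodes, no compone
                                                   
                                                   
                                                   
                                                   
                                                   
                                                   


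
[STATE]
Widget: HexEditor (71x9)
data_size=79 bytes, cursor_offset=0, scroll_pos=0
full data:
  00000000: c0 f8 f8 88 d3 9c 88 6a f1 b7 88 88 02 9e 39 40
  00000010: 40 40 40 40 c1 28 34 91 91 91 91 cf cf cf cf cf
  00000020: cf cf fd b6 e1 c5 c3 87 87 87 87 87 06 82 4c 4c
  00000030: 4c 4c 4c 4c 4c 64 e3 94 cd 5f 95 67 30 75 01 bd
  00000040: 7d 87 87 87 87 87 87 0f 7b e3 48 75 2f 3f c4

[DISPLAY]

00000000  C0 f8 f8 88 d3 9c 88 6a  f1 b7 88 88 02 9e 39 40  |.......j..
00000010  40 40 40 40 c1 28 34 91  91 91 91 cf cf cf cf cf  |@@@@.(4...
00000020  cf cf fd b6 e1 c5 c3 87  87 87 87 87 06 82 4c 4c  |..........
00000030  4c 4c 4c 4c 4c 64 e3 94  cd 5f 95 67 30 75 01 bd  |LLLLLd..._
00000040  7d 87 87 87 87 87 87 0f  7b e3 48 75 2f 3f c4     |}.......{.
                                                                       
                                                                       
                                                                       
                                                                       


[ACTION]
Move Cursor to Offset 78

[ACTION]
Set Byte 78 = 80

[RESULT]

00000000  c0 f8 f8 88 d3 9c 88 6a  f1 b7 88 88 02 9e 39 40  |.......j..
00000010  40 40 40 40 c1 28 34 91  91 91 91 cf cf cf cf cf  |@@@@.(4...
00000020  cf cf fd b6 e1 c5 c3 87  87 87 87 87 06 82 4c 4c  |..........
00000030  4c 4c 4c 4c 4c 64 e3 94  cd 5f 95 67 30 75 01 bd  |LLLLLd..._
00000040  7d 87 87 87 87 87 87 0f  7b e3 48 75 2f 3f 80     |}.......{.
                                                                       
                                                                       
                                                                       
                                                                       


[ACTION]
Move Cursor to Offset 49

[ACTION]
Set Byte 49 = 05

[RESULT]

00000000  c0 f8 f8 88 d3 9c 88 6a  f1 b7 88 88 02 9e 39 40  |.......j..
00000010  40 40 40 40 c1 28 34 91  91 91 91 cf cf cf cf cf  |@@@@.(4...
00000020  cf cf fd b6 e1 c5 c3 87  87 87 87 87 06 82 4c 4c  |..........
00000030  4c 05 4c 4c 4c 64 e3 94  cd 5f 95 67 30 75 01 bd  |L.LLLd..._
00000040  7d 87 87 87 87 87 87 0f  7b e3 48 75 2f 3f 80     |}.......{.
                                                                       
                                                                       
                                                                       
                                                                       


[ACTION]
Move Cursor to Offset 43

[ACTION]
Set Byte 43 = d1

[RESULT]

00000000  c0 f8 f8 88 d3 9c 88 6a  f1 b7 88 88 02 9e 39 40  |.......j..
00000010  40 40 40 40 c1 28 34 91  91 91 91 cf cf cf cf cf  |@@@@.(4...
00000020  cf cf fd b6 e1 c5 c3 87  87 87 87 D1 06 82 4c 4c  |..........
00000030  4c 05 4c 4c 4c 64 e3 94  cd 5f 95 67 30 75 01 bd  |L.LLLd..._
00000040  7d 87 87 87 87 87 87 0f  7b e3 48 75 2f 3f 80     |}.......{.
                                                                       
                                                                       
                                                                       
                                                                       


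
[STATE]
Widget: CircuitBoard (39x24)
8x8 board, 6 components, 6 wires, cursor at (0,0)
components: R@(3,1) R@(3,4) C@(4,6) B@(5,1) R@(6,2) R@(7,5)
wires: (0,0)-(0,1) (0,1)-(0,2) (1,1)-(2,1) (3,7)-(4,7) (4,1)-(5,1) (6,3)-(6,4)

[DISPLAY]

   0 1 2 3 4 5 6 7                     
0  [.]─ · ─ ·                          
                                       
1       ·                              
        │                              
2       ·                              
                                       
3       R           R           ·      
                                │      
4       ·                   C   ·      
        │                              
5       B                              
                                       
6           R   · ─ ·                  
                                       
7                       R              
Cursor: (0,0)                          
                                       
                                       
                                       
                                       
                                       
                                       
                                       


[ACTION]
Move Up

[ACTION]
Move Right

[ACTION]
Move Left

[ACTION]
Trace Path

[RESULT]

   0 1 2 3 4 5 6 7                     
0  [.]─ · ─ ·                          
                                       
1       ·                              
        │                              
2       ·                              
                                       
3       R           R           ·      
                                │      
4       ·                   C   ·      
        │                              
5       B                              
                                       
6           R   · ─ ·                  
                                       
7                       R              
Cursor: (0,0)  Trace: Path with 3 nodes
                                       
                                       
                                       
                                       
                                       
                                       
                                       


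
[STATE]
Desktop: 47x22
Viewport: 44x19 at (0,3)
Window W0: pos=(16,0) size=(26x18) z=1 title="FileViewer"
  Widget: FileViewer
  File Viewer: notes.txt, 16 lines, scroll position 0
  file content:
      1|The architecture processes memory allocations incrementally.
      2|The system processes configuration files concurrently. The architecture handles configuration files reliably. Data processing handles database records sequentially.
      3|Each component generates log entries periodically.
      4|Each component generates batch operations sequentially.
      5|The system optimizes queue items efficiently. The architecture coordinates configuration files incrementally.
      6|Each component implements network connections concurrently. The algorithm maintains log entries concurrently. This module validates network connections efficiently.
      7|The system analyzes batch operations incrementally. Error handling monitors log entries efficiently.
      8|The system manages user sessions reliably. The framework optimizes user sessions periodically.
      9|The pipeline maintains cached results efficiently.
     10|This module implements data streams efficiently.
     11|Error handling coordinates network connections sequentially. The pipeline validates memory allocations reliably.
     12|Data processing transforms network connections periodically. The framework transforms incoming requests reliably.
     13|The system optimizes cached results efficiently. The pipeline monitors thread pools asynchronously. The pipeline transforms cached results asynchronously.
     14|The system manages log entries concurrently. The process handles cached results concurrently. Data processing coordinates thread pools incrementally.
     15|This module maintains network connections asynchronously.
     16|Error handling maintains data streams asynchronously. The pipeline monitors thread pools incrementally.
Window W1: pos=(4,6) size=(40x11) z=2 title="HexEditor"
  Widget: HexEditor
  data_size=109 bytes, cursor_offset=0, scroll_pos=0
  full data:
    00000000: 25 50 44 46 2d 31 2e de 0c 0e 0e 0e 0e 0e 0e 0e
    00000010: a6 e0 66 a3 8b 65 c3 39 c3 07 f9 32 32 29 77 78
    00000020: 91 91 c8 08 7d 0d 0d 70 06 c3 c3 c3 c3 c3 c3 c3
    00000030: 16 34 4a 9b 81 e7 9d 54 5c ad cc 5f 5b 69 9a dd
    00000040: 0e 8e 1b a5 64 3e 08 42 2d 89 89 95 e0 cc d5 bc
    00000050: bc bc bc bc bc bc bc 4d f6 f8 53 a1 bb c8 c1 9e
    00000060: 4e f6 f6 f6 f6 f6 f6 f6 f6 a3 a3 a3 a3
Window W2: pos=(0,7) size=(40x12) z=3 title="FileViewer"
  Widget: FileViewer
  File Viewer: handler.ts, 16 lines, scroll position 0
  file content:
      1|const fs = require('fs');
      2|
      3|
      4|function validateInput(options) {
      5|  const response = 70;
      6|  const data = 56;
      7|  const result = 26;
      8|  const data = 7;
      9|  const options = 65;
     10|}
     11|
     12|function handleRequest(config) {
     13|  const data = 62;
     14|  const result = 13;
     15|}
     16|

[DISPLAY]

                ┃The architecture proces▲┃  
                ┃The system processes co█┃  
                ┃Each component generate░┃  
    ┏━━━━━━━━━━━━━━━━━━━━━━━━━━━━━━━━━━━━━━┓
┏━━━━━━━━━━━━━━━━━━━━━━━━━━━━━━━━━━━━━━┓   ┃
┃ FileViewer                           ┃───┨
┠──────────────────────────────────────┨0c ┃
┃const fs = require('fs');            ▲┃c3 ┃
┃                                     █┃06 ┃
┃                                     ░┃5c ┃
┃function validateInput(options) {    ░┃2d ┃
┃  const response = 70;               ░┃f6 ┃
┃  const data = 56;                   ░┃f6 ┃
┃  const result = 26;                 ░┃━━━┛
┃  const data = 7;                    ▼┃━┛  
┗━━━━━━━━━━━━━━━━━━━━━━━━━━━━━━━━━━━━━━┛    
                                            
                                            
                                            


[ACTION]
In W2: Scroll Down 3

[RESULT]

                ┃The architecture proces▲┃  
                ┃The system processes co█┃  
                ┃Each component generate░┃  
    ┏━━━━━━━━━━━━━━━━━━━━━━━━━━━━━━━━━━━━━━┓
┏━━━━━━━━━━━━━━━━━━━━━━━━━━━━━━━━━━━━━━┓   ┃
┃ FileViewer                           ┃───┨
┠──────────────────────────────────────┨0c ┃
┃function validateInput(options) {    ▲┃c3 ┃
┃  const response = 70;               ░┃06 ┃
┃  const data = 56;                   ░┃5c ┃
┃  const result = 26;                 █┃2d ┃
┃  const data = 7;                    ░┃f6 ┃
┃  const options = 65;                ░┃f6 ┃
┃}                                    ░┃━━━┛
┃                                     ▼┃━┛  
┗━━━━━━━━━━━━━━━━━━━━━━━━━━━━━━━━━━━━━━┛    
                                            
                                            
                                            


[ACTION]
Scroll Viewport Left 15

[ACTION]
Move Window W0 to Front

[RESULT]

                ┃The architecture proces▲┃  
                ┃The system processes co█┃  
                ┃Each component generate░┃  
    ┏━━━━━━━━━━━┃Each component generate░┃━┓
┏━━━━━━━━━━━━━━━┃The system optimizes qu░┃ ┃
┃ FileViewer    ┃Each component implemen░┃─┨
┠───────────────┃The system analyzes bat░┃ ┃
┃function valida┃The system manages user░┃ ┃
┃  const respons┃The pipeline maintains ░┃ ┃
┃  const data = ┃This module implements ░┃ ┃
┃  const result ┃Error handling coordina░┃ ┃
┃  const data = ┃Data processing transfo░┃ ┃
┃  const options┃The system optimizes ca░┃ ┃
┃}              ┃The system manages log ▼┃━┛
┃               ┗━━━━━━━━━━━━━━━━━━━━━━━━┛  
┗━━━━━━━━━━━━━━━━━━━━━━━━━━━━━━━━━━━━━━┛    
                                            
                                            
                                            


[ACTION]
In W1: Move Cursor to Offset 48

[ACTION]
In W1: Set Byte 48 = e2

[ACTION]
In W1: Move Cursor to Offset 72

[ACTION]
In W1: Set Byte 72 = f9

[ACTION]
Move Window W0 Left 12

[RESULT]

    ┃The architecture proces▲┃              
    ┃The system processes co█┃              
    ┃Each component generate░┃              
    ┃Each component generate░┃━━━━━━━━━━━━━┓
┏━━━┃The system optimizes qu░┃━━━━━━━━━┓   ┃
┃ Fi┃Each component implemen░┃         ┃───┨
┠───┃The system analyzes bat░┃─────────┨0c ┃
┃fun┃The system manages user░┃s) {    ▲┃c3 ┃
┃  c┃The pipeline maintains ░┃        ░┃06 ┃
┃  c┃This module implements ░┃        ░┃5c ┃
┃  c┃Error handling coordina░┃        █┃F9 ┃
┃  c┃Data processing transfo░┃        ░┃f6 ┃
┃  c┃The system optimizes ca░┃        ░┃f6 ┃
┃}  ┃The system manages log ▼┃        ░┃━━━┛
┃   ┗━━━━━━━━━━━━━━━━━━━━━━━━┛        ▼┃    
┗━━━━━━━━━━━━━━━━━━━━━━━━━━━━━━━━━━━━━━┛    
                                            
                                            
                                            


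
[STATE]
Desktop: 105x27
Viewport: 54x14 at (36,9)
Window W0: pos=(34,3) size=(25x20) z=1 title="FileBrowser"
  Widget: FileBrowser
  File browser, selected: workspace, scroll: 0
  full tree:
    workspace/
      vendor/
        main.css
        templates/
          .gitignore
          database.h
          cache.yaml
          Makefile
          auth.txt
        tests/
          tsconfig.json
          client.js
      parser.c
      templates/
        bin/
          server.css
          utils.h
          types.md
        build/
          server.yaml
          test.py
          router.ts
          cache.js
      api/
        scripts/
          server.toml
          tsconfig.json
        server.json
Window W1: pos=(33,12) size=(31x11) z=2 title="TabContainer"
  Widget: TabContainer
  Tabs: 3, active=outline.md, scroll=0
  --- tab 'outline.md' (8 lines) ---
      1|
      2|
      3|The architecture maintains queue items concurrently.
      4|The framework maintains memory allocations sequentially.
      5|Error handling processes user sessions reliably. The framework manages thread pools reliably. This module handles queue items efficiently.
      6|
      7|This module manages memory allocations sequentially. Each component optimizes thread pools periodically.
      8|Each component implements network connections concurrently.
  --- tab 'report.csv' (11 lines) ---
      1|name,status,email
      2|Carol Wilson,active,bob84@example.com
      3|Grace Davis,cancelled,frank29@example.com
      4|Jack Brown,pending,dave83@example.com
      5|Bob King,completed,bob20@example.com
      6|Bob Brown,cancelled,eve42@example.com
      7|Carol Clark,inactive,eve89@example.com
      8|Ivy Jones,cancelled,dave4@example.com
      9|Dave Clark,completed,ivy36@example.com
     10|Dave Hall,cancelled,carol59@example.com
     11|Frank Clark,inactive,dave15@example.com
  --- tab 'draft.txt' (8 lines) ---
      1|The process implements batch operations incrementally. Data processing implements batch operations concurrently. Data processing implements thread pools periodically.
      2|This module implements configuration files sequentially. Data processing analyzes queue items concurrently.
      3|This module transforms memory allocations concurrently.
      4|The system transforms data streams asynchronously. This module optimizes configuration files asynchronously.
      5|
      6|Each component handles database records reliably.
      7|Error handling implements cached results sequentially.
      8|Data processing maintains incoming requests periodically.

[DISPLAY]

   [+] templates/     ┃                               
   [+] api/           ┃                               
                      ┃                               
━━━━━━━━━━━━━━━━━━━━━━━━━━━┓                          
abContainer                ┃                          
───────────────────────────┨                          
utline.md]│ report.csv │ dr┃                          
───────────────────────────┃                          
                           ┃                          
                           ┃                          
e architecture maintains qu┃                          
e framework maintains memor┃                          
ror handling processes user┃                          
━━━━━━━━━━━━━━━━━━━━━━━━━━━┛                          


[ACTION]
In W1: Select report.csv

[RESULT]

   [+] templates/     ┃                               
   [+] api/           ┃                               
                      ┃                               
━━━━━━━━━━━━━━━━━━━━━━━━━━━┓                          
abContainer                ┃                          
───────────────────────────┨                          
utline.md │[report.csv]│ dr┃                          
───────────────────────────┃                          
me,status,email            ┃                          
rol Wilson,active,bob84@exa┃                          
ace Davis,cancelled,frank29┃                          
ck Brown,pending,dave83@exa┃                          
b King,completed,bob20@exam┃                          
━━━━━━━━━━━━━━━━━━━━━━━━━━━┛                          


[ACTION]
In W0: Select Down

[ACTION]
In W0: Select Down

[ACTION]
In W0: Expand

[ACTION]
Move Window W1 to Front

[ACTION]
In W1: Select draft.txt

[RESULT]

   [+] templates/     ┃                               
   [+] api/           ┃                               
                      ┃                               
━━━━━━━━━━━━━━━━━━━━━━━━━━━┓                          
abContainer                ┃                          
───────────────────────────┨                          
utline.md │ report.csv │[dr┃                          
───────────────────────────┃                          
e process implements batch ┃                          
is module implements config┃                          
is module transforms memory┃                          
e system transforms data st┃                          
                           ┃                          
━━━━━━━━━━━━━━━━━━━━━━━━━━━┛                          


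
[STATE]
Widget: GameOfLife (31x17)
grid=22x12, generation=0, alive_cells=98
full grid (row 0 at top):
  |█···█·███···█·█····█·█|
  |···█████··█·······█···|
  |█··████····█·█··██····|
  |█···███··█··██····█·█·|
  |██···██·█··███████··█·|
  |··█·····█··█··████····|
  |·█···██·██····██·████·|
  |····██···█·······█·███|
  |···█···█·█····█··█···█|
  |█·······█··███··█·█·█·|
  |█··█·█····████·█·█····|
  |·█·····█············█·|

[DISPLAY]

Gen: 0                         
█···█·███···█·█····█·█         
···█████··█·······█···         
█··████····█·█··██····         
█···███··█··██····█·█·         
██···██·█··███████··█·         
··█·····█··█··████····         
·█···██·██····██·████·         
····██···█·······█·███         
···█···█·█····█··█···█         
█·······█··███··█·█·█·         
█··█·█····████·█·█····         
·█·····█············█·         
                               
                               
                               
                               


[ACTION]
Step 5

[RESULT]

Gen: 5                         
··········███·········         
·········█···█········         
·█·······█··█·········         
█·█·····██············         
█·█···················         
██·············█······         
·██··········███···██·         
·███········█·████·██·         
···········██··██·····         
············█····██···         
·············█·█·█····         
··············█·███···         
                               
                               
                               
                               


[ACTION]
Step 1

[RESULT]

Gen: 6                         
··········███·········         
·········█···█········         
·█·······██···········         
█·█·····██············         
█·█···················         
█··············█······         
···█·········█····███·         
·█·█·······██····████·         
··█········██·█····█··         
···········█████·██···         
·············███······         
··············█████···         
                               
                               
                               
                               


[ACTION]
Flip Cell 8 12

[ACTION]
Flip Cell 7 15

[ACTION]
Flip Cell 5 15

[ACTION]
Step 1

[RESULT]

Gen: 7                         
··········███·········         
·········█··█·········         
·█········█···········         
█·█·····███···········         
█·····················         
·█·················█··         
··█·········█····█··█·         
···█·······████··█····         
··█·······█·········█·         
···········█····█·█···         
······················         
·············█··██····         
                               
                               
                               
                               


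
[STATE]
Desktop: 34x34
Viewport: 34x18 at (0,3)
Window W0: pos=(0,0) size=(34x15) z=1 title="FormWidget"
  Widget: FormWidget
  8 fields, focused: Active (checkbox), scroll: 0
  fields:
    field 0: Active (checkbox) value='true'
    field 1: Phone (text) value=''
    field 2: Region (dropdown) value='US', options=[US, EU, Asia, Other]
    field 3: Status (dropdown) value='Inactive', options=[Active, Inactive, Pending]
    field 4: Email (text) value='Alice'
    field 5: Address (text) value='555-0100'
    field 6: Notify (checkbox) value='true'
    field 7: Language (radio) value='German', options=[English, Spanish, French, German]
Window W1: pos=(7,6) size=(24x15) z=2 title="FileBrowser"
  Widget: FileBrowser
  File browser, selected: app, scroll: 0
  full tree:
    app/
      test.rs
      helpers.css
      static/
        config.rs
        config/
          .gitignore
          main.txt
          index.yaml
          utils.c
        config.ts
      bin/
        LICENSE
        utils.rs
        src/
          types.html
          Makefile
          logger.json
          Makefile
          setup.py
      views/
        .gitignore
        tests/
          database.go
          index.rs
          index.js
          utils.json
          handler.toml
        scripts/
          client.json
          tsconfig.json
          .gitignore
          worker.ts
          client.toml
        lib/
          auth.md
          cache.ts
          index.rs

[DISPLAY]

┃> Active:     [x]               ┃
┃  Phone:      [                ]┃
┃  Region:     [US             ▼]┃
┃  Stat┏━━━━━━━━━━━━━━━━━━━━━━┓▼]┃
┃  Emai┃ FileBrowser          ┃ ]┃
┃  Addr┠──────────────────────┨ ]┃
┃  Noti┃> [-] app/            ┃  ┃
┃  Lang┃    test.rs           ┃ S┃
┃      ┃    helpers.css       ┃  ┃
┃      ┃    [+] static/       ┃  ┃
┃      ┃    [+] bin/          ┃  ┃
┗━━━━━━┃    [+] views/        ┃━━┛
       ┃                      ┃   
       ┃                      ┃   
       ┃                      ┃   
       ┃                      ┃   
       ┃                      ┃   
       ┗━━━━━━━━━━━━━━━━━━━━━━┛   


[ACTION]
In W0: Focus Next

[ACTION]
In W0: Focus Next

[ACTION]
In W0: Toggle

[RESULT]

┃  Active:     [x]               ┃
┃  Phone:      [                ]┃
┃> Region:     [US             ▼]┃
┃  Stat┏━━━━━━━━━━━━━━━━━━━━━━┓▼]┃
┃  Emai┃ FileBrowser          ┃ ]┃
┃  Addr┠──────────────────────┨ ]┃
┃  Noti┃> [-] app/            ┃  ┃
┃  Lang┃    test.rs           ┃ S┃
┃      ┃    helpers.css       ┃  ┃
┃      ┃    [+] static/       ┃  ┃
┃      ┃    [+] bin/          ┃  ┃
┗━━━━━━┃    [+] views/        ┃━━┛
       ┃                      ┃   
       ┃                      ┃   
       ┃                      ┃   
       ┃                      ┃   
       ┃                      ┃   
       ┗━━━━━━━━━━━━━━━━━━━━━━┛   


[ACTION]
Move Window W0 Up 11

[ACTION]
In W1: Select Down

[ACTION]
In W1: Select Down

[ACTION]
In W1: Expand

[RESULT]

┃  Active:     [x]               ┃
┃  Phone:      [                ]┃
┃> Region:     [US             ▼]┃
┃  Stat┏━━━━━━━━━━━━━━━━━━━━━━┓▼]┃
┃  Emai┃ FileBrowser          ┃ ]┃
┃  Addr┠──────────────────────┨ ]┃
┃  Noti┃  [-] app/            ┃  ┃
┃  Lang┃    test.rs           ┃ S┃
┃      ┃  > helpers.css       ┃  ┃
┃      ┃    [+] static/       ┃  ┃
┃      ┃    [+] bin/          ┃  ┃
┗━━━━━━┃    [+] views/        ┃━━┛
       ┃                      ┃   
       ┃                      ┃   
       ┃                      ┃   
       ┃                      ┃   
       ┃                      ┃   
       ┗━━━━━━━━━━━━━━━━━━━━━━┛   


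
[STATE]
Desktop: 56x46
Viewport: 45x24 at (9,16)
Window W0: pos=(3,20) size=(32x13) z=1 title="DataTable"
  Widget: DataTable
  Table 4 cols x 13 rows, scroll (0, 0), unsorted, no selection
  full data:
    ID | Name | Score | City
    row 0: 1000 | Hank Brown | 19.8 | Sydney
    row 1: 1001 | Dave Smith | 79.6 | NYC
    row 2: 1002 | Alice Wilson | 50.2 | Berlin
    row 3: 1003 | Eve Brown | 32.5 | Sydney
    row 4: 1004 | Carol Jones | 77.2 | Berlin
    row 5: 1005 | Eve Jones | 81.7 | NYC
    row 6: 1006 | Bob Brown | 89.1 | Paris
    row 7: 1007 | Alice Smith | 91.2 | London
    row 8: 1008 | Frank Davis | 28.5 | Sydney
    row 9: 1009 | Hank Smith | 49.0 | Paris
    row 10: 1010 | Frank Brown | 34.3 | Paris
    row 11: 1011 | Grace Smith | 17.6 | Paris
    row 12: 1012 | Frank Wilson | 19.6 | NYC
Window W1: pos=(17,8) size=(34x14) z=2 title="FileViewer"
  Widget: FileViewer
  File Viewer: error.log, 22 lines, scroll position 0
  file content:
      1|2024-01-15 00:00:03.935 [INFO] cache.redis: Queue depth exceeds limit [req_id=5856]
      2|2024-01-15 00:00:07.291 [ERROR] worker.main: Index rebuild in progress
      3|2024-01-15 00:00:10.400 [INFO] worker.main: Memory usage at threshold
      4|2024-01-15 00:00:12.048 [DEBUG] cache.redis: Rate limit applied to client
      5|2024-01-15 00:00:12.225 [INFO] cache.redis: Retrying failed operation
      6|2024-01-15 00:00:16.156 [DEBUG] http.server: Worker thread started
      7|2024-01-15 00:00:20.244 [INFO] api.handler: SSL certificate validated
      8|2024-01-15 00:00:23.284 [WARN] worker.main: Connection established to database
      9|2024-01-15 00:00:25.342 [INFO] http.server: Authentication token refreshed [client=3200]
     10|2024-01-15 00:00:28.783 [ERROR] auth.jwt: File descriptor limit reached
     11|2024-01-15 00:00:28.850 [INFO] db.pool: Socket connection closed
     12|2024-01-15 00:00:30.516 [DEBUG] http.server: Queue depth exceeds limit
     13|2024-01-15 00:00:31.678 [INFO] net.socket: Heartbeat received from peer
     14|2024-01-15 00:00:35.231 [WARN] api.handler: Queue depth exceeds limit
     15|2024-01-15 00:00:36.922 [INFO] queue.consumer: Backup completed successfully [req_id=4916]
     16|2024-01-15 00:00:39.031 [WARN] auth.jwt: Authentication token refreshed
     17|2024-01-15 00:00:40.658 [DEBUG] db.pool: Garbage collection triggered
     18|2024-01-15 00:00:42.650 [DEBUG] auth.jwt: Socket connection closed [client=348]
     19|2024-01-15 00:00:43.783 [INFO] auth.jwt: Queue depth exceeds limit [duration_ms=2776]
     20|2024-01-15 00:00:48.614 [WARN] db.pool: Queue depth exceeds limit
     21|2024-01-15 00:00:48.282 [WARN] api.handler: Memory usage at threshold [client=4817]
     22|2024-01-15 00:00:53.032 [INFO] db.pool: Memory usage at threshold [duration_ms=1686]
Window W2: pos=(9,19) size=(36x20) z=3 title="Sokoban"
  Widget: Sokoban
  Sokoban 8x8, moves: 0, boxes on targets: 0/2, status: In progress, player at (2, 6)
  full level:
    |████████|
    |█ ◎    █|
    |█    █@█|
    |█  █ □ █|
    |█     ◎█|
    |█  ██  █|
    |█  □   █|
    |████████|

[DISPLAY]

        ┃2024-01-15 00:00:16.156 [DEBUG]░┃   
        ┃2024-01-15 00:00:20.244 [INFO] ░┃   
        ┃2024-01-15 00:00:23.284 [WARN] ░┃   
┏━━━━━━━━━━━━━━━━━━━━━━━━━━━━━━━━━━┓FO] ░┃   
┃ Sokoban                          ┃ROR]▼┃   
┠──────────────────────────────────┨━━━━━┛   
┃████████                          ┃         
┃█ ◎    █                          ┃         
┃█    █@█                          ┃         
┃█  █ □ █                          ┃         
┃█     ◎█                          ┃         
┃█  ██  █                          ┃         
┃█  □   █                          ┃         
┃████████                          ┃         
┃Moves: 0  0/2                     ┃         
┃                                  ┃         
┃                                  ┃         
┃                                  ┃         
┃                                  ┃         
┃                                  ┃         
┃                                  ┃         
┃                                  ┃         
┗━━━━━━━━━━━━━━━━━━━━━━━━━━━━━━━━━━┛         
                                             


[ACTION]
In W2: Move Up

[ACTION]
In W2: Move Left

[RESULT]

        ┃2024-01-15 00:00:16.156 [DEBUG]░┃   
        ┃2024-01-15 00:00:20.244 [INFO] ░┃   
        ┃2024-01-15 00:00:23.284 [WARN] ░┃   
┏━━━━━━━━━━━━━━━━━━━━━━━━━━━━━━━━━━┓FO] ░┃   
┃ Sokoban                          ┃ROR]▼┃   
┠──────────────────────────────────┨━━━━━┛   
┃████████                          ┃         
┃█ ◎  @ █                          ┃         
┃█    █ █                          ┃         
┃█  █ □ █                          ┃         
┃█     ◎█                          ┃         
┃█  ██  █                          ┃         
┃█  □   █                          ┃         
┃████████                          ┃         
┃Moves: 2  0/2                     ┃         
┃                                  ┃         
┃                                  ┃         
┃                                  ┃         
┃                                  ┃         
┃                                  ┃         
┃                                  ┃         
┃                                  ┃         
┗━━━━━━━━━━━━━━━━━━━━━━━━━━━━━━━━━━┛         
                                             


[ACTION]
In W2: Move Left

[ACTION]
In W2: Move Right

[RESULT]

        ┃2024-01-15 00:00:16.156 [DEBUG]░┃   
        ┃2024-01-15 00:00:20.244 [INFO] ░┃   
        ┃2024-01-15 00:00:23.284 [WARN] ░┃   
┏━━━━━━━━━━━━━━━━━━━━━━━━━━━━━━━━━━┓FO] ░┃   
┃ Sokoban                          ┃ROR]▼┃   
┠──────────────────────────────────┨━━━━━┛   
┃████████                          ┃         
┃█ ◎  @ █                          ┃         
┃█    █ █                          ┃         
┃█  █ □ █                          ┃         
┃█     ◎█                          ┃         
┃█  ██  █                          ┃         
┃█  □   █                          ┃         
┃████████                          ┃         
┃Moves: 4  0/2                     ┃         
┃                                  ┃         
┃                                  ┃         
┃                                  ┃         
┃                                  ┃         
┃                                  ┃         
┃                                  ┃         
┃                                  ┃         
┗━━━━━━━━━━━━━━━━━━━━━━━━━━━━━━━━━━┛         
                                             
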